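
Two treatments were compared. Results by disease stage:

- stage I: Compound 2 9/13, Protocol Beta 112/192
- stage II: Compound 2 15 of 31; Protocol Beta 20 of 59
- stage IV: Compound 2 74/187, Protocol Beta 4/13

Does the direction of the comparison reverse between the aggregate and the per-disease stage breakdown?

Yes

Stage I: Compound 2 9/13 = 69.2%, Protocol Beta 112/192 = 58.3% → Compound 2
Stage II: Compound 2 15/31 = 48.4%, Protocol Beta 20/59 = 33.9% → Compound 2
Stage IV: Compound 2 74/187 = 39.6%, Protocol Beta 4/13 = 30.8% → Compound 2
Overall: Compound 2 98/231 = 42.4%, Protocol Beta 136/264 = 51.5% → Protocol Beta
Compound 2 wins each disease group but Protocol Beta wins overall — the comparison reverses. Compound 2's patients skew toward stage IV, which has a lower base rate.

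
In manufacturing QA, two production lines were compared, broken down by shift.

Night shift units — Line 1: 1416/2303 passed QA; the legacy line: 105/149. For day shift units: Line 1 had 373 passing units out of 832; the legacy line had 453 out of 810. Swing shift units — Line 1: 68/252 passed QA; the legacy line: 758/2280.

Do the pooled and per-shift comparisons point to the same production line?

No

Night shift: Line 1 1416/2303 = 61.5%, the legacy line 105/149 = 70.5% → the legacy line
Day shift: Line 1 373/832 = 44.8%, the legacy line 453/810 = 55.9% → the legacy line
Swing shift: Line 1 68/252 = 27.0%, the legacy line 758/2280 = 33.2% → the legacy line
Overall: Line 1 1857/3387 = 54.8%, the legacy line 1316/3239 = 40.6% → Line 1
The legacy line wins each shift group but Line 1 wins overall — the comparison reverses. The legacy line's units skew toward swing shift, which has a lower base rate.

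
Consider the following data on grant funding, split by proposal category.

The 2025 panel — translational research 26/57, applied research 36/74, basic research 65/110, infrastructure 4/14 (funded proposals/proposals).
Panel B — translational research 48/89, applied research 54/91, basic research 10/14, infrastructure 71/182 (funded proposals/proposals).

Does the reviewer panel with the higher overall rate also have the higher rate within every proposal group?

Translational research: the 2025 panel 26/57 = 45.6%, Panel B 48/89 = 53.9% → Panel B
Applied research: the 2025 panel 36/74 = 48.6%, Panel B 54/91 = 59.3% → Panel B
Basic research: the 2025 panel 65/110 = 59.1%, Panel B 10/14 = 71.4% → Panel B
Infrastructure: the 2025 panel 4/14 = 28.6%, Panel B 71/182 = 39.0% → Panel B
Overall: the 2025 panel 131/255 = 51.4%, Panel B 183/376 = 48.7% → the 2025 panel
Panel B wins each proposal group but the 2025 panel wins overall — the comparison reverses. Panel B's proposals skew toward infrastructure, which has a lower base rate.

No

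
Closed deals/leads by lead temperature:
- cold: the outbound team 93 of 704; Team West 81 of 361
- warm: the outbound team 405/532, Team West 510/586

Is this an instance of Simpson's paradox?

No

Cold: the outbound team 93/704 = 13.2%, Team West 81/361 = 22.4% → Team West
Warm: the outbound team 405/532 = 76.1%, Team West 510/586 = 87.0% → Team West
Overall: the outbound team 498/1236 = 40.3%, Team West 591/947 = 62.4% → Team West
Team West wins overall and in every lead group — no reversal.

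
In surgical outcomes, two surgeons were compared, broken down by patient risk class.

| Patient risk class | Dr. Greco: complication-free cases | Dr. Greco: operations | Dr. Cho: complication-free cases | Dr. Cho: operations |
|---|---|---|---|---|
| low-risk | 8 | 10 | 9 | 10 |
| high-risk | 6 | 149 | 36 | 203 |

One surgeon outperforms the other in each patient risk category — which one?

Low-risk: Dr. Greco 8/10 = 80.0%, Dr. Cho 9/10 = 90.0% → Dr. Cho
High-risk: Dr. Greco 6/149 = 4.0%, Dr. Cho 36/203 = 17.7% → Dr. Cho
Dr. Cho has the higher rate in both groups.

Dr. Cho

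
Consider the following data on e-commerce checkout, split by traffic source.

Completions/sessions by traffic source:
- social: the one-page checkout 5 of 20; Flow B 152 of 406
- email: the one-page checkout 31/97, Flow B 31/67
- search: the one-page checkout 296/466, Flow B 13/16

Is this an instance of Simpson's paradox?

Yes

Social: the one-page checkout 5/20 = 25.0%, Flow B 152/406 = 37.4% → Flow B
Email: the one-page checkout 31/97 = 32.0%, Flow B 31/67 = 46.3% → Flow B
Search: the one-page checkout 296/466 = 63.5%, Flow B 13/16 = 81.2% → Flow B
Overall: the one-page checkout 332/583 = 56.9%, Flow B 196/489 = 40.1% → the one-page checkout
Flow B wins each traffic group but the one-page checkout wins overall — the comparison reverses. Flow B's sessions skew toward social, which has a lower base rate.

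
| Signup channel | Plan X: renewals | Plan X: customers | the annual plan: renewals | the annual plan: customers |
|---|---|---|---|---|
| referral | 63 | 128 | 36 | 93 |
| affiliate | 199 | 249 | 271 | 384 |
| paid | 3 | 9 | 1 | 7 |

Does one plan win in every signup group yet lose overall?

No

Referral: Plan X 63/128 = 49.2%, the annual plan 36/93 = 38.7% → Plan X
Affiliate: Plan X 199/249 = 79.9%, the annual plan 271/384 = 70.6% → Plan X
Paid: Plan X 3/9 = 33.3%, the annual plan 1/7 = 14.3% → Plan X
Overall: Plan X 265/386 = 68.7%, the annual plan 308/484 = 63.6% → Plan X
Plan X wins overall and in every signup group — no reversal.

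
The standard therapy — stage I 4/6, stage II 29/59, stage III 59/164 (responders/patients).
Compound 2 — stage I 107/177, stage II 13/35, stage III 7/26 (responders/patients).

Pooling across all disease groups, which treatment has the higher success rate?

Compound 2

Stage I: the standard therapy 4/6 = 66.7%, Compound 2 107/177 = 60.5% → the standard therapy
Stage II: the standard therapy 29/59 = 49.2%, Compound 2 13/35 = 37.1% → the standard therapy
Stage III: the standard therapy 59/164 = 36.0%, Compound 2 7/26 = 26.9% → the standard therapy
Overall: the standard therapy 92/229 = 40.2%, Compound 2 127/238 = 53.4% → Compound 2
(The standard therapy wins every disease group but Compound 2 wins overall — the standard therapy's patients skew toward the low-rate stage III group.)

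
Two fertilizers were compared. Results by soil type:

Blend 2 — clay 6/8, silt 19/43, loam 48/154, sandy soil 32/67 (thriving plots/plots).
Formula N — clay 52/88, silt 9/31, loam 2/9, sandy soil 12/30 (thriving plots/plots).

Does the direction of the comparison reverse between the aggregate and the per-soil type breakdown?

Clay: Blend 2 6/8 = 75.0%, Formula N 52/88 = 59.1% → Blend 2
Silt: Blend 2 19/43 = 44.2%, Formula N 9/31 = 29.0% → Blend 2
Loam: Blend 2 48/154 = 31.2%, Formula N 2/9 = 22.2% → Blend 2
Sandy soil: Blend 2 32/67 = 47.8%, Formula N 12/30 = 40.0% → Blend 2
Overall: Blend 2 105/272 = 38.6%, Formula N 75/158 = 47.5% → Formula N
Blend 2 wins each soil group but Formula N wins overall — the comparison reverses. Blend 2's plots skew toward loam, which has a lower base rate.

Yes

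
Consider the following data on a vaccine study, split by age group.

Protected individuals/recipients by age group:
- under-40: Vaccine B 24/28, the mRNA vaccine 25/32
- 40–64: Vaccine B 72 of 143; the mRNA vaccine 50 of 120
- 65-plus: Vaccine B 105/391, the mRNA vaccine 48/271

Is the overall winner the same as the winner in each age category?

Yes

Under-40: Vaccine B 24/28 = 85.7%, the mRNA vaccine 25/32 = 78.1% → Vaccine B
40–64: Vaccine B 72/143 = 50.3%, the mRNA vaccine 50/120 = 41.7% → Vaccine B
65-plus: Vaccine B 105/391 = 26.9%, the mRNA vaccine 48/271 = 17.7% → Vaccine B
Overall: Vaccine B 201/562 = 35.8%, the mRNA vaccine 123/423 = 29.1% → Vaccine B
Vaccine B wins overall and in every age group — no reversal.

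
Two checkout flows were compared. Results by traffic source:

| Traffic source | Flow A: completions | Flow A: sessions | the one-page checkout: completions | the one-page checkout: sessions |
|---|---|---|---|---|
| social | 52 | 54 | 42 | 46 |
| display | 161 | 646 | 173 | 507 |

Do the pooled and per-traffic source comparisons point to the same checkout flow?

No

Social: Flow A 52/54 = 96.3%, the one-page checkout 42/46 = 91.3% → Flow A
Display: Flow A 161/646 = 24.9%, the one-page checkout 173/507 = 34.1% → the one-page checkout
Overall: Flow A 213/700 = 30.4%, the one-page checkout 215/553 = 38.9% → the one-page checkout
Neither sweeps: Flow A wins 1 of 2 groups, the one-page checkout wins 1. The one-page checkout wins overall but not every group — no Simpson reversal.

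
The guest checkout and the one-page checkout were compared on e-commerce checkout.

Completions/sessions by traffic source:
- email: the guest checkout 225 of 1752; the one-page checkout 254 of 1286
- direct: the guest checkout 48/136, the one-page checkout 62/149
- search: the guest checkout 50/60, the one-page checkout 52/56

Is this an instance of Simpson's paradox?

No

Email: the guest checkout 225/1752 = 12.8%, the one-page checkout 254/1286 = 19.8% → the one-page checkout
Direct: the guest checkout 48/136 = 35.3%, the one-page checkout 62/149 = 41.6% → the one-page checkout
Search: the guest checkout 50/60 = 83.3%, the one-page checkout 52/56 = 92.9% → the one-page checkout
Overall: the guest checkout 323/1948 = 16.6%, the one-page checkout 368/1491 = 24.7% → the one-page checkout
The one-page checkout wins overall and in every traffic group — no reversal.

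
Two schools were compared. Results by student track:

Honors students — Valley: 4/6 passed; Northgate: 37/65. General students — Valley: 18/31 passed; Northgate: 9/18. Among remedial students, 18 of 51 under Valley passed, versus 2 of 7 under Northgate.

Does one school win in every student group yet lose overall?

Honors: Valley 4/6 = 66.7%, Northgate 37/65 = 56.9% → Valley
General: Valley 18/31 = 58.1%, Northgate 9/18 = 50.0% → Valley
Remedial: Valley 18/51 = 35.3%, Northgate 2/7 = 28.6% → Valley
Overall: Valley 40/88 = 45.5%, Northgate 48/90 = 53.3% → Northgate
Valley wins each student group but Northgate wins overall — the comparison reverses. Valley's students skew toward remedial, which has a lower base rate.

Yes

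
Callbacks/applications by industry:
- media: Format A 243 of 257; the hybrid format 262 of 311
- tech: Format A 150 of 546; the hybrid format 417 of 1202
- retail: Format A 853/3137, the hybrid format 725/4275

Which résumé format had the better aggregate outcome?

Media: Format A 243/257 = 94.6%, the hybrid format 262/311 = 84.2% → Format A
Tech: Format A 150/546 = 27.5%, the hybrid format 417/1202 = 34.7% → the hybrid format
Retail: Format A 853/3137 = 27.2%, the hybrid format 725/4275 = 17.0% → Format A
Overall: Format A 1246/3940 = 31.6%, the hybrid format 1404/5788 = 24.3% → Format A
(Neither sweeps every industry group, but Format A has the higher pooled rate.)

Format A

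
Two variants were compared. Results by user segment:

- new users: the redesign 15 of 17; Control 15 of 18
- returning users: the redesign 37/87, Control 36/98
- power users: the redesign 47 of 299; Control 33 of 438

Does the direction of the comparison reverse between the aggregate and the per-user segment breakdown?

New users: the redesign 15/17 = 88.2%, Control 15/18 = 83.3% → the redesign
Returning users: the redesign 37/87 = 42.5%, Control 36/98 = 36.7% → the redesign
Power users: the redesign 47/299 = 15.7%, Control 33/438 = 7.5% → the redesign
Overall: the redesign 99/403 = 24.6%, Control 84/554 = 15.2% → the redesign
The redesign wins overall and in every user group — no reversal.

No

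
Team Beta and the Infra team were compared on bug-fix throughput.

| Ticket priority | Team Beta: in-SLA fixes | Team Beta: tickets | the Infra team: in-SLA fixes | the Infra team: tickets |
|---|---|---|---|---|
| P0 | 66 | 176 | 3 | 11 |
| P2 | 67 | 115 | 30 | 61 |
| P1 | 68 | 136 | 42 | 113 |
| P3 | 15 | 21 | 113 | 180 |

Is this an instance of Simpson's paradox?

P0: Team Beta 66/176 = 37.5%, the Infra team 3/11 = 27.3% → Team Beta
P2: Team Beta 67/115 = 58.3%, the Infra team 30/61 = 49.2% → Team Beta
P1: Team Beta 68/136 = 50.0%, the Infra team 42/113 = 37.2% → Team Beta
P3: Team Beta 15/21 = 71.4%, the Infra team 113/180 = 62.8% → Team Beta
Overall: Team Beta 216/448 = 48.2%, the Infra team 188/365 = 51.5% → the Infra team
Team Beta wins each ticket group but the Infra team wins overall — the comparison reverses. Team Beta's tickets skew toward P0, which has a lower base rate.

Yes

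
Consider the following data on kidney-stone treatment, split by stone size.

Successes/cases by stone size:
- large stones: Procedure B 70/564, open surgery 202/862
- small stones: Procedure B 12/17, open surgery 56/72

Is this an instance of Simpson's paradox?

No

Large stones: Procedure B 70/564 = 12.4%, open surgery 202/862 = 23.4% → open surgery
Small stones: Procedure B 12/17 = 70.6%, open surgery 56/72 = 77.8% → open surgery
Overall: Procedure B 82/581 = 14.1%, open surgery 258/934 = 27.6% → open surgery
Open surgery wins overall and in every stone group — no reversal.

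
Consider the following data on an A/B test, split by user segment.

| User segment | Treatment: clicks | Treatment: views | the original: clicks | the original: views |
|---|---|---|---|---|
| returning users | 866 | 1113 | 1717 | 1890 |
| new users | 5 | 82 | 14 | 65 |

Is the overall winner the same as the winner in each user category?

Returning users: Treatment 866/1113 = 77.8%, the original 1717/1890 = 90.8% → the original
New users: Treatment 5/82 = 6.1%, the original 14/65 = 21.5% → the original
Overall: Treatment 871/1195 = 72.9%, the original 1731/1955 = 88.5% → the original
The original wins overall and in every user group — no reversal.

Yes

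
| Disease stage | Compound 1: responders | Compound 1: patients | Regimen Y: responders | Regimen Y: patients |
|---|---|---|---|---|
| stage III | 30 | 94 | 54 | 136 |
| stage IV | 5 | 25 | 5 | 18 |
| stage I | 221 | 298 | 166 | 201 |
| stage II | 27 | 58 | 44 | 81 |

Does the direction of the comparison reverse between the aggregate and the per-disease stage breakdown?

Stage III: Compound 1 30/94 = 31.9%, Regimen Y 54/136 = 39.7% → Regimen Y
Stage IV: Compound 1 5/25 = 20.0%, Regimen Y 5/18 = 27.8% → Regimen Y
Stage I: Compound 1 221/298 = 74.2%, Regimen Y 166/201 = 82.6% → Regimen Y
Stage II: Compound 1 27/58 = 46.6%, Regimen Y 44/81 = 54.3% → Regimen Y
Overall: Compound 1 283/475 = 59.6%, Regimen Y 269/436 = 61.7% → Regimen Y
Regimen Y wins overall and in every disease group — no reversal.

No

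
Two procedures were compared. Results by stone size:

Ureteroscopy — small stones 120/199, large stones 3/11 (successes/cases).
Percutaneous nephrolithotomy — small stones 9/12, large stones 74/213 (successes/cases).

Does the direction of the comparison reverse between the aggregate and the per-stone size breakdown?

Small stones: ureteroscopy 120/199 = 60.3%, percutaneous nephrolithotomy 9/12 = 75.0% → percutaneous nephrolithotomy
Large stones: ureteroscopy 3/11 = 27.3%, percutaneous nephrolithotomy 74/213 = 34.7% → percutaneous nephrolithotomy
Overall: ureteroscopy 123/210 = 58.6%, percutaneous nephrolithotomy 83/225 = 36.9% → ureteroscopy
Percutaneous nephrolithotomy wins each stone group but ureteroscopy wins overall — the comparison reverses. Percutaneous nephrolithotomy's cases skew toward large stones, which has a lower base rate.

Yes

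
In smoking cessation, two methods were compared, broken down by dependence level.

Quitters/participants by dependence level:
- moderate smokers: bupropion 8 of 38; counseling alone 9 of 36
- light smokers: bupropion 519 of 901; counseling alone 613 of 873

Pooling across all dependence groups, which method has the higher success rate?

counseling alone

Moderate smokers: bupropion 8/38 = 21.1%, counseling alone 9/36 = 25.0% → counseling alone
Light smokers: bupropion 519/901 = 57.6%, counseling alone 613/873 = 70.2% → counseling alone
Overall: bupropion 527/939 = 56.1%, counseling alone 622/909 = 68.4% → counseling alone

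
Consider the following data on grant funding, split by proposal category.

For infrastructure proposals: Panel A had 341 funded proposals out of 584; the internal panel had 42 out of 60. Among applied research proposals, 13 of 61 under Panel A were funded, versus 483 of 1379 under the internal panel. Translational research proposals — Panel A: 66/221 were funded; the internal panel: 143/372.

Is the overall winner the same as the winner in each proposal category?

Infrastructure: Panel A 341/584 = 58.4%, the internal panel 42/60 = 70.0% → the internal panel
Applied research: Panel A 13/61 = 21.3%, the internal panel 483/1379 = 35.0% → the internal panel
Translational research: Panel A 66/221 = 29.9%, the internal panel 143/372 = 38.4% → the internal panel
Overall: Panel A 420/866 = 48.5%, the internal panel 668/1811 = 36.9% → Panel A
The internal panel wins each proposal group but Panel A wins overall — the comparison reverses. The internal panel's proposals skew toward applied research, which has a lower base rate.

No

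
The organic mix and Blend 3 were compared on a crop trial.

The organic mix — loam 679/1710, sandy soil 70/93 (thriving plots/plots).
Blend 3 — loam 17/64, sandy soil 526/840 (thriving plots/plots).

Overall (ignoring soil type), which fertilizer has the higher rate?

Blend 3

Loam: the organic mix 679/1710 = 39.7%, Blend 3 17/64 = 26.6% → the organic mix
Sandy soil: the organic mix 70/93 = 75.3%, Blend 3 526/840 = 62.6% → the organic mix
Overall: the organic mix 749/1803 = 41.5%, Blend 3 543/904 = 60.1% → Blend 3
(The organic mix wins every soil group but Blend 3 wins overall — the organic mix's plots skew toward the low-rate loam group.)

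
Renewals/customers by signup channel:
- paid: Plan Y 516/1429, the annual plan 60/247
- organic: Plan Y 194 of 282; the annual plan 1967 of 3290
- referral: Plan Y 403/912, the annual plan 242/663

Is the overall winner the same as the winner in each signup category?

Paid: Plan Y 516/1429 = 36.1%, the annual plan 60/247 = 24.3% → Plan Y
Organic: Plan Y 194/282 = 68.8%, the annual plan 1967/3290 = 59.8% → Plan Y
Referral: Plan Y 403/912 = 44.2%, the annual plan 242/663 = 36.5% → Plan Y
Overall: Plan Y 1113/2623 = 42.4%, the annual plan 2269/4200 = 54.0% → the annual plan
Plan Y wins each signup group but the annual plan wins overall — the comparison reverses. Plan Y's customers skew toward paid, which has a lower base rate.

No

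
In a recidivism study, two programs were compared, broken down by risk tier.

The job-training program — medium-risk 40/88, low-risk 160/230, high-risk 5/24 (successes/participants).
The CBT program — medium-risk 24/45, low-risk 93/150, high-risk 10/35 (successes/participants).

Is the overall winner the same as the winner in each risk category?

No

Medium-risk: the job-training program 40/88 = 45.5%, the CBT program 24/45 = 53.3% → the CBT program
Low-risk: the job-training program 160/230 = 69.6%, the CBT program 93/150 = 62.0% → the job-training program
High-risk: the job-training program 5/24 = 20.8%, the CBT program 10/35 = 28.6% → the CBT program
Overall: the job-training program 205/342 = 59.9%, the CBT program 127/230 = 55.2% → the job-training program
Neither sweeps: the job-training program wins 1 of 3 groups, the CBT program wins 2. The job-training program wins overall but not every group — no Simpson reversal.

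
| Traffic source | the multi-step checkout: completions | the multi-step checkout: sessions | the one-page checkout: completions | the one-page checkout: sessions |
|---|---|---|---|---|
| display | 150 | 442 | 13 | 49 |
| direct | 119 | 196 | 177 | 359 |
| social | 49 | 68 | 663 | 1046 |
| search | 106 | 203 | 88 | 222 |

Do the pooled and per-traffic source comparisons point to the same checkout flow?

No

Display: the multi-step checkout 150/442 = 33.9%, the one-page checkout 13/49 = 26.5% → the multi-step checkout
Direct: the multi-step checkout 119/196 = 60.7%, the one-page checkout 177/359 = 49.3% → the multi-step checkout
Social: the multi-step checkout 49/68 = 72.1%, the one-page checkout 663/1046 = 63.4% → the multi-step checkout
Search: the multi-step checkout 106/203 = 52.2%, the one-page checkout 88/222 = 39.6% → the multi-step checkout
Overall: the multi-step checkout 424/909 = 46.6%, the one-page checkout 941/1676 = 56.1% → the one-page checkout
The multi-step checkout wins each traffic group but the one-page checkout wins overall — the comparison reverses. The multi-step checkout's sessions skew toward display, which has a lower base rate.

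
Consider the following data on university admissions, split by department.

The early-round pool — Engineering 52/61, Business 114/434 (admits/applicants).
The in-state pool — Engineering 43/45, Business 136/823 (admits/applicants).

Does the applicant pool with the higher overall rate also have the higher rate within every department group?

Engineering: the early-round pool 52/61 = 85.2%, the in-state pool 43/45 = 95.6% → the in-state pool
Business: the early-round pool 114/434 = 26.3%, the in-state pool 136/823 = 16.5% → the early-round pool
Overall: the early-round pool 166/495 = 33.5%, the in-state pool 179/868 = 20.6% → the early-round pool
Neither sweeps: the early-round pool wins 1 of 2 groups, the in-state pool wins 1. The early-round pool wins overall but not every group — no Simpson reversal.

No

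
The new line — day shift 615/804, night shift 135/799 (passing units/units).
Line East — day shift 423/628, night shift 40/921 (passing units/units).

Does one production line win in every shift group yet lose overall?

No

Day shift: the new line 615/804 = 76.5%, Line East 423/628 = 67.4% → the new line
Night shift: the new line 135/799 = 16.9%, Line East 40/921 = 4.3% → the new line
Overall: the new line 750/1603 = 46.8%, Line East 463/1549 = 29.9% → the new line
The new line wins overall and in every shift group — no reversal.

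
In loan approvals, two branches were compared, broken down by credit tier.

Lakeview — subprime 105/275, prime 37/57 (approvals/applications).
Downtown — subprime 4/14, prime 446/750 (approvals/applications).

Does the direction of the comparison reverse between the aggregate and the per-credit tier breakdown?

Yes

Subprime: Lakeview 105/275 = 38.2%, Downtown 4/14 = 28.6% → Lakeview
Prime: Lakeview 37/57 = 64.9%, Downtown 446/750 = 59.5% → Lakeview
Overall: Lakeview 142/332 = 42.8%, Downtown 450/764 = 58.9% → Downtown
Lakeview wins each credit group but Downtown wins overall — the comparison reverses. Lakeview's applications skew toward subprime, which has a lower base rate.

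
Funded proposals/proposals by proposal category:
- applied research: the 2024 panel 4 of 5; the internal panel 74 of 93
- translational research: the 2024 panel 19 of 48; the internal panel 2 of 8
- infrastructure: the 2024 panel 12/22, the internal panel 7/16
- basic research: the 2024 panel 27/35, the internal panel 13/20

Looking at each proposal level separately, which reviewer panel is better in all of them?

Applied research: the 2024 panel 4/5 = 80.0%, the internal panel 74/93 = 79.6% → the 2024 panel
Translational research: the 2024 panel 19/48 = 39.6%, the internal panel 2/8 = 25.0% → the 2024 panel
Infrastructure: the 2024 panel 12/22 = 54.5%, the internal panel 7/16 = 43.8% → the 2024 panel
Basic research: the 2024 panel 27/35 = 77.1%, the internal panel 13/20 = 65.0% → the 2024 panel
The 2024 panel has the higher rate in all 4 groups.

the 2024 panel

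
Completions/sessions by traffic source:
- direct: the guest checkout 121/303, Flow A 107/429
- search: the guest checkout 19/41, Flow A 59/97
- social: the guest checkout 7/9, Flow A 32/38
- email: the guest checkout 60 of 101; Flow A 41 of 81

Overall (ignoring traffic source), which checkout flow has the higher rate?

Direct: the guest checkout 121/303 = 39.9%, Flow A 107/429 = 24.9% → the guest checkout
Search: the guest checkout 19/41 = 46.3%, Flow A 59/97 = 60.8% → Flow A
Social: the guest checkout 7/9 = 77.8%, Flow A 32/38 = 84.2% → Flow A
Email: the guest checkout 60/101 = 59.4%, Flow A 41/81 = 50.6% → the guest checkout
Overall: the guest checkout 207/454 = 45.6%, Flow A 239/645 = 37.1% → the guest checkout
(Neither sweeps every traffic group, but the guest checkout has the higher pooled rate.)

the guest checkout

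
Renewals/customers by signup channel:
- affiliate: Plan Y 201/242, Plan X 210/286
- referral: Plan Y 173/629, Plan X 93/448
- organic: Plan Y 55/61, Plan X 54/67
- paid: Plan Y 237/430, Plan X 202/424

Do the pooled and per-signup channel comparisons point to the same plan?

Affiliate: Plan Y 201/242 = 83.1%, Plan X 210/286 = 73.4% → Plan Y
Referral: Plan Y 173/629 = 27.5%, Plan X 93/448 = 20.8% → Plan Y
Organic: Plan Y 55/61 = 90.2%, Plan X 54/67 = 80.6% → Plan Y
Paid: Plan Y 237/430 = 55.1%, Plan X 202/424 = 47.6% → Plan Y
Overall: Plan Y 666/1362 = 48.9%, Plan X 559/1225 = 45.6% → Plan Y
Plan Y wins overall and in every signup group — no reversal.

Yes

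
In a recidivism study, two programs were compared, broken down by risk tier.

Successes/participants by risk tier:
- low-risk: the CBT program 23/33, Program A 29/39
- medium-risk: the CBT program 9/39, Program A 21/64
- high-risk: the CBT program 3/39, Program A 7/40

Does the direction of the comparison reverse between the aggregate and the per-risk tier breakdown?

No

Low-risk: the CBT program 23/33 = 69.7%, Program A 29/39 = 74.4% → Program A
Medium-risk: the CBT program 9/39 = 23.1%, Program A 21/64 = 32.8% → Program A
High-risk: the CBT program 3/39 = 7.7%, Program A 7/40 = 17.5% → Program A
Overall: the CBT program 35/111 = 31.5%, Program A 57/143 = 39.9% → Program A
Program A wins overall and in every risk group — no reversal.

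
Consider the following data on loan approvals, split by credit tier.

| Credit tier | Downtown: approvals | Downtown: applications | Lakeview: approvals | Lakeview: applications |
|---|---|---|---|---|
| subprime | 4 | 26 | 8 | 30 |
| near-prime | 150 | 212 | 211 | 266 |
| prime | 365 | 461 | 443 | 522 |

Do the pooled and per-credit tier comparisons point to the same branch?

Yes

Subprime: Downtown 4/26 = 15.4%, Lakeview 8/30 = 26.7% → Lakeview
Near-prime: Downtown 150/212 = 70.8%, Lakeview 211/266 = 79.3% → Lakeview
Prime: Downtown 365/461 = 79.2%, Lakeview 443/522 = 84.9% → Lakeview
Overall: Downtown 519/699 = 74.2%, Lakeview 662/818 = 80.9% → Lakeview
Lakeview wins overall and in every credit group — no reversal.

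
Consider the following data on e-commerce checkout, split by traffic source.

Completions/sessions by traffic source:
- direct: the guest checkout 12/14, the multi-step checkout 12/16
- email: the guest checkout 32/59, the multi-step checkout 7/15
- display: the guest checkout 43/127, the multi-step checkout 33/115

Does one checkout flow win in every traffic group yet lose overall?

No

Direct: the guest checkout 12/14 = 85.7%, the multi-step checkout 12/16 = 75.0% → the guest checkout
Email: the guest checkout 32/59 = 54.2%, the multi-step checkout 7/15 = 46.7% → the guest checkout
Display: the guest checkout 43/127 = 33.9%, the multi-step checkout 33/115 = 28.7% → the guest checkout
Overall: the guest checkout 87/200 = 43.5%, the multi-step checkout 52/146 = 35.6% → the guest checkout
The guest checkout wins overall and in every traffic group — no reversal.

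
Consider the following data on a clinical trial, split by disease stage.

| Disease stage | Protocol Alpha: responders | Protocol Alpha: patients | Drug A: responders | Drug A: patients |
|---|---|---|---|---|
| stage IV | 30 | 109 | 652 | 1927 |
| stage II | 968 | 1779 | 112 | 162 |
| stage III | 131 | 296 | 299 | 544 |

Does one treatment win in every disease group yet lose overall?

Yes

Stage IV: Protocol Alpha 30/109 = 27.5%, Drug A 652/1927 = 33.8% → Drug A
Stage II: Protocol Alpha 968/1779 = 54.4%, Drug A 112/162 = 69.1% → Drug A
Stage III: Protocol Alpha 131/296 = 44.3%, Drug A 299/544 = 55.0% → Drug A
Overall: Protocol Alpha 1129/2184 = 51.7%, Drug A 1063/2633 = 40.4% → Protocol Alpha
Drug A wins each disease group but Protocol Alpha wins overall — the comparison reverses. Drug A's patients skew toward stage IV, which has a lower base rate.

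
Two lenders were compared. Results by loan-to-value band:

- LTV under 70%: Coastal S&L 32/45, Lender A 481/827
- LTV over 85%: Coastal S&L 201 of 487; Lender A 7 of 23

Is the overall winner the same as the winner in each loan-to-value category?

LTV under 70%: Coastal S&L 32/45 = 71.1%, Lender A 481/827 = 58.2% → Coastal S&L
LTV over 85%: Coastal S&L 201/487 = 41.3%, Lender A 7/23 = 30.4% → Coastal S&L
Overall: Coastal S&L 233/532 = 43.8%, Lender A 488/850 = 57.4% → Lender A
Coastal S&L wins each loan-to-value group but Lender A wins overall — the comparison reverses. Coastal S&L's loans skew toward LTV over 85%, which has a lower base rate.

No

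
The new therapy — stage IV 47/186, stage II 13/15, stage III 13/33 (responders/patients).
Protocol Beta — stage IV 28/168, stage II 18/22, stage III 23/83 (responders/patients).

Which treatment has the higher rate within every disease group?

the new therapy

Stage IV: the new therapy 47/186 = 25.3%, Protocol Beta 28/168 = 16.7% → the new therapy
Stage II: the new therapy 13/15 = 86.7%, Protocol Beta 18/22 = 81.8% → the new therapy
Stage III: the new therapy 13/33 = 39.4%, Protocol Beta 23/83 = 27.7% → the new therapy
The new therapy has the higher rate in all 3 groups.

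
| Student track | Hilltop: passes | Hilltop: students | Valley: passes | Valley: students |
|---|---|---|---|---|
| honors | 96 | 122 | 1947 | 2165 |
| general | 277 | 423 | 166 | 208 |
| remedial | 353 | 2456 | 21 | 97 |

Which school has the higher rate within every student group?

Honors: Hilltop 96/122 = 78.7%, Valley 1947/2165 = 89.9% → Valley
General: Hilltop 277/423 = 65.5%, Valley 166/208 = 79.8% → Valley
Remedial: Hilltop 353/2456 = 14.4%, Valley 21/97 = 21.6% → Valley
Valley has the higher rate in all 3 groups.

Valley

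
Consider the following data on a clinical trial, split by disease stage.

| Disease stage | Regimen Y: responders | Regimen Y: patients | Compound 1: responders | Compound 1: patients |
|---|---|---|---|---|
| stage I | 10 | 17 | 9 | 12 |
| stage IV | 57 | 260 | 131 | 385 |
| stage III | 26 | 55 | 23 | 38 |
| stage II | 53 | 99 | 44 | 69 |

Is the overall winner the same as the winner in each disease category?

Yes

Stage I: Regimen Y 10/17 = 58.8%, Compound 1 9/12 = 75.0% → Compound 1
Stage IV: Regimen Y 57/260 = 21.9%, Compound 1 131/385 = 34.0% → Compound 1
Stage III: Regimen Y 26/55 = 47.3%, Compound 1 23/38 = 60.5% → Compound 1
Stage II: Regimen Y 53/99 = 53.5%, Compound 1 44/69 = 63.8% → Compound 1
Overall: Regimen Y 146/431 = 33.9%, Compound 1 207/504 = 41.1% → Compound 1
Compound 1 wins overall and in every disease group — no reversal.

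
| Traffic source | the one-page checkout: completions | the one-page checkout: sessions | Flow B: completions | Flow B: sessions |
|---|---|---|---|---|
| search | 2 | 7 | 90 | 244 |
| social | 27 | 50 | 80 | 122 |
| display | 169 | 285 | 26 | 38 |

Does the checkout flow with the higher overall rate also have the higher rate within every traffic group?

No

Search: the one-page checkout 2/7 = 28.6%, Flow B 90/244 = 36.9% → Flow B
Social: the one-page checkout 27/50 = 54.0%, Flow B 80/122 = 65.6% → Flow B
Display: the one-page checkout 169/285 = 59.3%, Flow B 26/38 = 68.4% → Flow B
Overall: the one-page checkout 198/342 = 57.9%, Flow B 196/404 = 48.5% → the one-page checkout
Flow B wins each traffic group but the one-page checkout wins overall — the comparison reverses. Flow B's sessions skew toward search, which has a lower base rate.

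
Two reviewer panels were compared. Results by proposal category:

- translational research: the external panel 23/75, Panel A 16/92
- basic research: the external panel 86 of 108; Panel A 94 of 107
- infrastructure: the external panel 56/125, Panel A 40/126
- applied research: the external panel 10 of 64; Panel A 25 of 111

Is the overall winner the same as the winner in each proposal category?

Translational research: the external panel 23/75 = 30.7%, Panel A 16/92 = 17.4% → the external panel
Basic research: the external panel 86/108 = 79.6%, Panel A 94/107 = 87.9% → Panel A
Infrastructure: the external panel 56/125 = 44.8%, Panel A 40/126 = 31.7% → the external panel
Applied research: the external panel 10/64 = 15.6%, Panel A 25/111 = 22.5% → Panel A
Overall: the external panel 175/372 = 47.0%, Panel A 175/436 = 40.1% → the external panel
Neither sweeps: the external panel wins 2 of 4 groups, Panel A wins 2. The external panel wins overall but not every group — no Simpson reversal.

No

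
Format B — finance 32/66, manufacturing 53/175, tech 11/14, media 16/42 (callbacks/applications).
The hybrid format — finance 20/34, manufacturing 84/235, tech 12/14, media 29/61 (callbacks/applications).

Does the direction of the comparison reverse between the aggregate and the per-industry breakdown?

Finance: Format B 32/66 = 48.5%, the hybrid format 20/34 = 58.8% → the hybrid format
Manufacturing: Format B 53/175 = 30.3%, the hybrid format 84/235 = 35.7% → the hybrid format
Tech: Format B 11/14 = 78.6%, the hybrid format 12/14 = 85.7% → the hybrid format
Media: Format B 16/42 = 38.1%, the hybrid format 29/61 = 47.5% → the hybrid format
Overall: Format B 112/297 = 37.7%, the hybrid format 145/344 = 42.2% → the hybrid format
The hybrid format wins overall and in every industry group — no reversal.

No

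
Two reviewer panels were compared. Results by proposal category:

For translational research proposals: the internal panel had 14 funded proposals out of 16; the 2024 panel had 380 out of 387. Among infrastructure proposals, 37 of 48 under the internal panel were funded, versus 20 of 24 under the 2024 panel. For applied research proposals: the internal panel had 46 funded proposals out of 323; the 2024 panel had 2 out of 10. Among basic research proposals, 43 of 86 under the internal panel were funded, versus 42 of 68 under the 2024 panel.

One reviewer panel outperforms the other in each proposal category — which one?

Translational research: the internal panel 14/16 = 87.5%, the 2024 panel 380/387 = 98.2% → the 2024 panel
Infrastructure: the internal panel 37/48 = 77.1%, the 2024 panel 20/24 = 83.3% → the 2024 panel
Applied research: the internal panel 46/323 = 14.2%, the 2024 panel 2/10 = 20.0% → the 2024 panel
Basic research: the internal panel 43/86 = 50.0%, the 2024 panel 42/68 = 61.8% → the 2024 panel
The 2024 panel has the higher rate in all 4 groups.

the 2024 panel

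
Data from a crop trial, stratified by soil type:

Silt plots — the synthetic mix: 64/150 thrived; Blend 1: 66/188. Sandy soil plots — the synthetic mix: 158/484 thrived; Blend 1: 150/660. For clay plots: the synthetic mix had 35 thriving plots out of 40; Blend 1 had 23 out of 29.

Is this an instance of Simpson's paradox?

Silt: the synthetic mix 64/150 = 42.7%, Blend 1 66/188 = 35.1% → the synthetic mix
Sandy soil: the synthetic mix 158/484 = 32.6%, Blend 1 150/660 = 22.7% → the synthetic mix
Clay: the synthetic mix 35/40 = 87.5%, Blend 1 23/29 = 79.3% → the synthetic mix
Overall: the synthetic mix 257/674 = 38.1%, Blend 1 239/877 = 27.3% → the synthetic mix
The synthetic mix wins overall and in every soil group — no reversal.

No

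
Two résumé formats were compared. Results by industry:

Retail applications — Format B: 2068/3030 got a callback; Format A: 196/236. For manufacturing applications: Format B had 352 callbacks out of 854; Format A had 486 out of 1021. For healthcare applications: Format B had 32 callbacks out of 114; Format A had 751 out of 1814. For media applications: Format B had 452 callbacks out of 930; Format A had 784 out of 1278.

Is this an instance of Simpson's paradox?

Yes

Retail: Format B 2068/3030 = 68.3%, Format A 196/236 = 83.1% → Format A
Manufacturing: Format B 352/854 = 41.2%, Format A 486/1021 = 47.6% → Format A
Healthcare: Format B 32/114 = 28.1%, Format A 751/1814 = 41.4% → Format A
Media: Format B 452/930 = 48.6%, Format A 784/1278 = 61.3% → Format A
Overall: Format B 2904/4928 = 58.9%, Format A 2217/4349 = 51.0% → Format B
Format A wins each industry group but Format B wins overall — the comparison reverses. Format A's applications skew toward healthcare, which has a lower base rate.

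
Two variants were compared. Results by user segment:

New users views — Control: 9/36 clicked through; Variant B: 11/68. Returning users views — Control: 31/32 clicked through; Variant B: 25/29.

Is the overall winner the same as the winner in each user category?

New users: Control 9/36 = 25.0%, Variant B 11/68 = 16.2% → Control
Returning users: Control 31/32 = 96.9%, Variant B 25/29 = 86.2% → Control
Overall: Control 40/68 = 58.8%, Variant B 36/97 = 37.1% → Control
Control wins overall and in every user group — no reversal.

Yes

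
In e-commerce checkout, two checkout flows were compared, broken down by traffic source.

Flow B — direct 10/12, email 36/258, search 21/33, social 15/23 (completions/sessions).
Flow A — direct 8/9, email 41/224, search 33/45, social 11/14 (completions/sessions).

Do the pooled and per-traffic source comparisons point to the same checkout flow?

Direct: Flow B 10/12 = 83.3%, Flow A 8/9 = 88.9% → Flow A
Email: Flow B 36/258 = 14.0%, Flow A 41/224 = 18.3% → Flow A
Search: Flow B 21/33 = 63.6%, Flow A 33/45 = 73.3% → Flow A
Social: Flow B 15/23 = 65.2%, Flow A 11/14 = 78.6% → Flow A
Overall: Flow B 82/326 = 25.2%, Flow A 93/292 = 31.8% → Flow A
Flow A wins overall and in every traffic group — no reversal.

Yes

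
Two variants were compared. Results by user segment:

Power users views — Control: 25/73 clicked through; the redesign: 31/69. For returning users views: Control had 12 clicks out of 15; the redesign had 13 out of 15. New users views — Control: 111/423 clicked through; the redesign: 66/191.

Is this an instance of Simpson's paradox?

No

Power users: Control 25/73 = 34.2%, the redesign 31/69 = 44.9% → the redesign
Returning users: Control 12/15 = 80.0%, the redesign 13/15 = 86.7% → the redesign
New users: Control 111/423 = 26.2%, the redesign 66/191 = 34.6% → the redesign
Overall: Control 148/511 = 29.0%, the redesign 110/275 = 40.0% → the redesign
The redesign wins overall and in every user group — no reversal.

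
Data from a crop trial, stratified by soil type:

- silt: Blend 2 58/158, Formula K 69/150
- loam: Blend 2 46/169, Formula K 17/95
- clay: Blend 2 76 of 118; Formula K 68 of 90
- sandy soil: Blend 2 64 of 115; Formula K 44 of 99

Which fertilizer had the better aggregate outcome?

Silt: Blend 2 58/158 = 36.7%, Formula K 69/150 = 46.0% → Formula K
Loam: Blend 2 46/169 = 27.2%, Formula K 17/95 = 17.9% → Blend 2
Clay: Blend 2 76/118 = 64.4%, Formula K 68/90 = 75.6% → Formula K
Sandy soil: Blend 2 64/115 = 55.7%, Formula K 44/99 = 44.4% → Blend 2
Overall: Blend 2 244/560 = 43.6%, Formula K 198/434 = 45.6% → Formula K
(Neither sweeps every soil group, but Formula K has the higher pooled rate.)

Formula K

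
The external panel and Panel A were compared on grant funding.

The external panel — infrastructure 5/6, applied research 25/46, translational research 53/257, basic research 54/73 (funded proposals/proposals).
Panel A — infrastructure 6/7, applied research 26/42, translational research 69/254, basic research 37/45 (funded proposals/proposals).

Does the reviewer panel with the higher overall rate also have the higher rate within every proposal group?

Yes

Infrastructure: the external panel 5/6 = 83.3%, Panel A 6/7 = 85.7% → Panel A
Applied research: the external panel 25/46 = 54.3%, Panel A 26/42 = 61.9% → Panel A
Translational research: the external panel 53/257 = 20.6%, Panel A 69/254 = 27.2% → Panel A
Basic research: the external panel 54/73 = 74.0%, Panel A 37/45 = 82.2% → Panel A
Overall: the external panel 137/382 = 35.9%, Panel A 138/348 = 39.7% → Panel A
Panel A wins overall and in every proposal group — no reversal.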